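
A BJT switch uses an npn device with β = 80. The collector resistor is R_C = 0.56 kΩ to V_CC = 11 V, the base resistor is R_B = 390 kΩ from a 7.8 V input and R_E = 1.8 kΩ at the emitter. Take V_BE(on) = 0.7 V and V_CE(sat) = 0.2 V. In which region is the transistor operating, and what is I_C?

Assume active. Base-emitter loop: I_B = (V_BB − V_BE)/(R_B + (β+1)R_E) = (7.8 − 0.7)/(390 + 81×1.8) = 0.0133 mA.
I_C = β·I_B = 80×0.0133 = 1.06 mA.
V_CE = V_CC − I_C·R_C − I_E·R_E = 11 − 1.06×0.56 − 1.07×1.8 = 8.47 V > V_CE(sat), so the active-region assumption holds.

active; I_C ≈ 1.1 mA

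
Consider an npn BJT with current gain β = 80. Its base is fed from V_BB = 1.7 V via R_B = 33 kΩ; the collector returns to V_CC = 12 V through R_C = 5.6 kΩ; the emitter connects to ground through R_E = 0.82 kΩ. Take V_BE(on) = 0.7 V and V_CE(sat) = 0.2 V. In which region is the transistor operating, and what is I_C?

Assume active. Base-emitter loop: I_B = (V_BB − V_BE)/(R_B + (β+1)R_E) = (1.7 − 0.7)/(33 + 81×0.82) = 0.0101 mA.
I_C = β·I_B = 80×0.0101 = 0.805 mA.
V_CE = V_CC − I_C·R_C − I_E·R_E = 12 − 0.805×5.6 − 0.815×0.82 = 6.83 V > V_CE(sat), so the active-region assumption holds.

active; I_C ≈ 0.8 mA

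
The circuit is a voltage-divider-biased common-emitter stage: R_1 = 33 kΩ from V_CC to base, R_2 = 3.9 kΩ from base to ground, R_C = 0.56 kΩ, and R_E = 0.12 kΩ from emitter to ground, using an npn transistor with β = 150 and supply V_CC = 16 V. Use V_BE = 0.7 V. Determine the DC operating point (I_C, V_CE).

I_C ≈ 6.9 mA, V_CE ≈ 11 V

Thevenize the base divider: V_Th = V_CC·R_2/(R_1+R_2) = 16×3.9/36.9 = 1.69 V, R_Th = R_1‖R_2 = 3.49 kΩ.
Base-emitter loop: V_Th = I_B·R_Th + V_BE + (β+1)I_B·R_E, so I_B = (1.69 − 0.7) / (3.49 + 151×0.12) = 0.0459 mA.
I_C = β·I_B = 150×0.0459 = 6.88 mA, and I_E = (β+1)I_B = 6.93 mA.
V_CE = V_CC − I_C·R_C − I_E·R_E = 16 − 6.88×0.56 − 6.93×0.12 = 11.3 V.
V_CE = 11.3 V > 0.2 V confirms active-region operation.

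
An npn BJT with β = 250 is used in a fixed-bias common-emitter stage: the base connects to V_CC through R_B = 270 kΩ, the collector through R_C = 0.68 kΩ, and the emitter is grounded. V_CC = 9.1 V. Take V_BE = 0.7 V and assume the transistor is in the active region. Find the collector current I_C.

I_C ≈ 7.8 mA

Base loop: V_CC = I_B·R_B + V_BE, so I_B = (9.1 − 0.7)/270 kΩ = 0.0311 mA.
In the active region I_C = β·I_B = 250 × 0.0311 = 7.78 mA.
Collector loop: V_CE = V_CC − I_C·R_C = 9.1 − 7.78×0.68 = 3.81 V.
Since V_CE = 3.81 V > V_CE(sat) ≈ 0.2 V, the transistor is in the active region as assumed.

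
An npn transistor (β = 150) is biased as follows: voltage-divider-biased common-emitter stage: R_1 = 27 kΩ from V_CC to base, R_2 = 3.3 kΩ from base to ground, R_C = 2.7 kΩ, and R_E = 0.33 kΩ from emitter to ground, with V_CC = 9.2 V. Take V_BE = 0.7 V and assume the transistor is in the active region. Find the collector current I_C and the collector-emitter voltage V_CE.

I_C ≈ 0.86 mA, V_CE ≈ 6.6 V

Thevenize the base divider: V_Th = V_CC·R_2/(R_1+R_2) = 9.2×3.3/30.3 = 1 V, R_Th = R_1‖R_2 = 2.94 kΩ.
Base-emitter loop: V_Th = I_B·R_Th + V_BE + (β+1)I_B·R_E, so I_B = (1 − 0.7) / (2.94 + 151×0.33) = 0.00572 mA.
I_C = β·I_B = 150×0.00572 = 0.858 mA, and I_E = (β+1)I_B = 0.864 mA.
V_CE = V_CC − I_C·R_C − I_E·R_E = 9.2 − 0.858×2.7 − 0.864×0.33 = 6.6 V.
V_CE = 6.6 V > 0.2 V confirms active-region operation.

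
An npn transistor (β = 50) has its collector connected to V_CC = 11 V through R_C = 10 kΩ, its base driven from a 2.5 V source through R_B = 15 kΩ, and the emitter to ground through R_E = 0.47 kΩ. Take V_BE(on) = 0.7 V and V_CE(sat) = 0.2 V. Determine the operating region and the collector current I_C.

Assume active: I_B = (2.5 − 0.7)/(15 + 51×0.47) = 0.0462 mA, I_C = β·I_B = 2.31 mA.
Then V_CE = 11 − 2.31×10 − 2.36×0.47 = -13.2 V < 0.2 V — the active assumption fails.
Re-solve with V_CE = 0.2 V. KCL at the emitter: V_E/R_E = (V_BB−0.7−V_E)/R_B + (V_CC−0.2−V_E)/R_C, giving V_E = 0.523 V.
I_C = (V_CC − 0.2 − V_E)/R_C = (10.8 − 0.523)/10 = 1.03 mA.
Check: I_B = (1.8 − 0.523)/15 = 0.0851 mA, and β·I_B = 4.26 mA > I_C, confirming saturation.

saturation; I_C ≈ 1 mA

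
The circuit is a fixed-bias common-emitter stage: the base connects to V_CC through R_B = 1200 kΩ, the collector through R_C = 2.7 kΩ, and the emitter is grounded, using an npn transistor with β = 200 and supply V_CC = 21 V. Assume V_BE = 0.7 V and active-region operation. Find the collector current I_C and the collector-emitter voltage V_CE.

Base loop: V_CC = I_B·R_B + V_BE, so I_B = (21 − 0.7)/1200 kΩ = 0.0169 mA.
In the active region I_C = β·I_B = 200 × 0.0169 = 3.38 mA.
Collector loop: V_CE = V_CC − I_C·R_C = 21 − 3.38×2.7 = 11.9 V.
Since V_CE = 11.9 V > V_CE(sat) ≈ 0.2 V, the transistor is in the active region as assumed.

I_C ≈ 3.4 mA, V_CE ≈ 12 V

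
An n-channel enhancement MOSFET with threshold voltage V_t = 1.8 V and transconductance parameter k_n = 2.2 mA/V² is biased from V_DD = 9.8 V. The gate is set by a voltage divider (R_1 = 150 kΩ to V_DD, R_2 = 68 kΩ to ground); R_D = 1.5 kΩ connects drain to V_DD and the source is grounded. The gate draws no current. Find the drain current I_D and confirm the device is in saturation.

V_G = V_DD·R_2/(R_1+R_2) = 9.8×68/218 = 3.06 V. With the source grounded, V_GS = V_G = 3.06 V.
Assume saturation: I_D = (k_n/2)(V_GS − V_t)² = (2.2/2)×(3.06 − 1.8)² = 1.1×1.26² = 1.74 mA.
V_DS = V_DD − I_D·R_D = 9.8 − 1.74×1.5 = 7.19 V.
Saturation requires V_DS ≥ V_GS − V_t = 1.26 V; 7.19 ≥ 1.26 ✓.

I_D ≈ 1.7 mA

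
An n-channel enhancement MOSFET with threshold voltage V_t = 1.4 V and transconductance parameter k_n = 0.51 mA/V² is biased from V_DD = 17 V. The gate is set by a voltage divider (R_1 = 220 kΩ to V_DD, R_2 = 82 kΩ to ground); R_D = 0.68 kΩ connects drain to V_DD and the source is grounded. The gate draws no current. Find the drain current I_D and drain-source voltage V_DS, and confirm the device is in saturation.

V_G = V_DD·R_2/(R_1+R_2) = 17×82/302 = 4.62 V. With the source grounded, V_GS = V_G = 4.62 V.
Assume saturation: I_D = (k_n/2)(V_GS − V_t)² = (0.51/2)×(4.62 − 1.4)² = 0.255×3.22² = 2.64 mA.
V_DS = V_DD − I_D·R_D = 17 − 2.64×0.68 = 15.2 V.
Saturation requires V_DS ≥ V_GS − V_t = 3.22 V; 15.2 ≥ 3.22 ✓.

I_D ≈ 2.6 mA, V_DS ≈ 15 V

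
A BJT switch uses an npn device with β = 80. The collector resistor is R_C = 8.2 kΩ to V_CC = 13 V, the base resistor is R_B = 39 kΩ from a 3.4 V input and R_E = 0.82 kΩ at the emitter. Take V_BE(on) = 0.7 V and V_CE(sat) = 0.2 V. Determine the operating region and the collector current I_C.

Assume active: I_B = (3.4 − 0.7)/(39 + 81×0.82) = 0.0256 mA, I_C = β·I_B = 2.05 mA.
Then V_CE = 13 − 2.05×8.2 − 2.07×0.82 = -5.5 V < 0.2 V — the active assumption fails.
Re-solve with V_CE = 0.2 V. KCL at the emitter: V_E/R_E = (V_BB−0.7−V_E)/R_B + (V_CC−0.2−V_E)/R_C, giving V_E = 1.19 V.
I_C = (V_CC − 0.2 − V_E)/R_C = (12.8 − 1.19)/8.2 = 1.42 mA.
Check: I_B = (2.7 − 1.19)/39 = 0.0387 mA, and β·I_B = 3.09 mA > I_C, confirming saturation.

saturation; I_C ≈ 1.4 mA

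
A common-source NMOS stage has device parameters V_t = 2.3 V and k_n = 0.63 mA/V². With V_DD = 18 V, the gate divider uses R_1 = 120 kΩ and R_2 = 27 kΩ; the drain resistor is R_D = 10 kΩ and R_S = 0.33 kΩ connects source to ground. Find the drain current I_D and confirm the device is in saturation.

V_G = V_DD·R_2/(R_1+R_2) = 18×27/147 = 3.31 V.
Assume saturation: I_D = (k_n/2)(V_GS − V_t)² with V_GS = V_G − I_D·R_S = 3.31 − 0.33·I_D.
Substituting gives 0.0343·I_D² − 1.21·I_D + 0.319 = 0, with roots I_D = 0.266 or 35 mA.
The root I_D = 35 mA gives V_GS = -8.24 V ≤ V_t, so take I_D = 0.266 mA.
Then V_GS = 3.22 V and V_DS = V_DD − I_D(R_D+R_S) = 18 − 0.266×10.3 = 15.3 V.
Saturation requires V_DS ≥ V_GS − V_t = 0.918 V; 15.3 ≥ 0.918 ✓.

I_D ≈ 0.27 mA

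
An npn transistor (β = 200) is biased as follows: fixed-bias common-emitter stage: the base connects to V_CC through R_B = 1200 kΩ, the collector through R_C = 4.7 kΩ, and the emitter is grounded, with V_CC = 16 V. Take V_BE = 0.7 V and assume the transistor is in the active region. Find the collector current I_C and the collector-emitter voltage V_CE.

I_C ≈ 2.6 mA, V_CE ≈ 4 V

Base loop: V_CC = I_B·R_B + V_BE, so I_B = (16 − 0.7)/1200 kΩ = 0.0128 mA.
In the active region I_C = β·I_B = 200 × 0.0128 = 2.55 mA.
Collector loop: V_CE = V_CC − I_C·R_C = 16 − 2.55×4.7 = 4.01 V.
Since V_CE = 4.01 V > V_CE(sat) ≈ 0.2 V, the transistor is in the active region as assumed.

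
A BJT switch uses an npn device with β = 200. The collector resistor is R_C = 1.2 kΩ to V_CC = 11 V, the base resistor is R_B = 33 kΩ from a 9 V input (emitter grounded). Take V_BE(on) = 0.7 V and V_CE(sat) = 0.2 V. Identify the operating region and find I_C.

saturation; I_C ≈ 9 mA

Assume active: I_B = (9 − 0.7)/33 = 0.252 mA, giving I_C = β·I_B = 50.3 mA.
But then V_CE = 11 − 50.3×1.2 = -49.4 V < V_CE(sat) = 0.2 V — impossible in the active region.
So the transistor is saturated. With V_CE = 0.2 V, I_C = (V_CC − 0.2)/R_C = 10.8/1.2 = 9 mA.
Check: β·I_B = 50.3 mA > I_C = 9 mA, confirming saturation.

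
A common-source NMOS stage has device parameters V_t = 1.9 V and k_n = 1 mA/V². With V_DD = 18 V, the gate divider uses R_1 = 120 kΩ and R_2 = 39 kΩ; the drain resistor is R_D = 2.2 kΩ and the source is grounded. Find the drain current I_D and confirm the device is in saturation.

I_D ≈ 3.2 mA

V_G = V_DD·R_2/(R_1+R_2) = 18×39/159 = 4.42 V. With the source grounded, V_GS = V_G = 4.42 V.
Assume saturation: I_D = (k_n/2)(V_GS − V_t)² = (1/2)×(4.42 − 1.9)² = 0.5×2.52² = 3.16 mA.
V_DS = V_DD − I_D·R_D = 18 − 3.16×2.2 = 11 V.
Saturation requires V_DS ≥ V_GS − V_t = 2.52 V; 11 ≥ 2.52 ✓.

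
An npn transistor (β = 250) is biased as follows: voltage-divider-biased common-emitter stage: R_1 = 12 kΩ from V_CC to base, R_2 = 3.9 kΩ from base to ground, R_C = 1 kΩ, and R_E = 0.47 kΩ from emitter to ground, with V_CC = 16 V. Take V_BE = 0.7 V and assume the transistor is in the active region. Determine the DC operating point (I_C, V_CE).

I_C ≈ 6.7 mA, V_CE ≈ 6.2 V

Thevenize the base divider: V_Th = V_CC·R_2/(R_1+R_2) = 16×3.9/15.9 = 3.92 V, R_Th = R_1‖R_2 = 2.94 kΩ.
Base-emitter loop: V_Th = I_B·R_Th + V_BE + (β+1)I_B·R_E, so I_B = (3.92 − 0.7) / (2.94 + 251×0.47) = 0.0267 mA.
I_C = β·I_B = 250×0.0267 = 6.67 mA, and I_E = (β+1)I_B = 6.69 mA.
V_CE = V_CC − I_C·R_C − I_E·R_E = 16 − 6.67×1 − 6.69×0.47 = 6.19 V.
V_CE = 6.19 V > 0.2 V confirms active-region operation.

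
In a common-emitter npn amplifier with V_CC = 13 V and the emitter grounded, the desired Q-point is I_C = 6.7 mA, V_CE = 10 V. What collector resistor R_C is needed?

Collector loop: V_CC = I_C·R_C + V_CE.
R_C = (V_CC − V_CE)/I_C = (13 − 10)/6.7 = 0.448 kΩ.

R_C ≈ 0.45 kΩ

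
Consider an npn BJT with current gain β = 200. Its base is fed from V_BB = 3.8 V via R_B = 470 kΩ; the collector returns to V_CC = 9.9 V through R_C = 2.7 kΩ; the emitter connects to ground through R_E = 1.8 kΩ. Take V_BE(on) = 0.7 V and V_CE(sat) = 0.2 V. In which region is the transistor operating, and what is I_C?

active; I_C ≈ 0.75 mA

Assume active. Base-emitter loop: I_B = (V_BB − V_BE)/(R_B + (β+1)R_E) = (3.8 − 0.7)/(470 + 201×1.8) = 0.00373 mA.
I_C = β·I_B = 200×0.00373 = 0.745 mA.
V_CE = V_CC − I_C·R_C − I_E·R_E = 9.9 − 0.745×2.7 − 0.749×1.8 = 6.54 V > V_CE(sat), so the active-region assumption holds.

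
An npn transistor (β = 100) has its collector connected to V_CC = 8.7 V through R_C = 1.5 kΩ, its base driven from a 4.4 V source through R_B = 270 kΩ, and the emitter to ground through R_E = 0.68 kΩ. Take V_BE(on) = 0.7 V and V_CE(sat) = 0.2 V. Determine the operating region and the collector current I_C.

active; I_C ≈ 1.1 mA

Assume active. Base-emitter loop: I_B = (V_BB − V_BE)/(R_B + (β+1)R_E) = (4.4 − 0.7)/(270 + 101×0.68) = 0.0109 mA.
I_C = β·I_B = 100×0.0109 = 1.09 mA.
V_CE = V_CC − I_C·R_C − I_E·R_E = 8.7 − 1.09×1.5 − 1.1×0.68 = 6.31 V > V_CE(sat), so the active-region assumption holds.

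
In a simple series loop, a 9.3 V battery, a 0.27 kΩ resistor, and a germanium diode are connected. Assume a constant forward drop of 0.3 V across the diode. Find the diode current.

I ≈ 33 mA

KVL around the loop: 9.3 = V_D + I·R = 0.3 + I × 0.27 kΩ.
So I = (9.3 − 0.3) / 0.27 kΩ = 9 / 0.27 = 33.3 mA.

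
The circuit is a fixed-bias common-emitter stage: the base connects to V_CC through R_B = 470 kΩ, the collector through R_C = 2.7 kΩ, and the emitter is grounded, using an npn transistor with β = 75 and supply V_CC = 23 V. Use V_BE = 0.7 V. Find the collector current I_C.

Base loop: V_CC = I_B·R_B + V_BE, so I_B = (23 − 0.7)/470 kΩ = 0.0474 mA.
In the active region I_C = β·I_B = 75 × 0.0474 = 3.56 mA.
Collector loop: V_CE = V_CC − I_C·R_C = 23 − 3.56×2.7 = 13.4 V.
Since V_CE = 13.4 V > V_CE(sat) ≈ 0.2 V, the transistor is in the active region as assumed.

I_C ≈ 3.6 mA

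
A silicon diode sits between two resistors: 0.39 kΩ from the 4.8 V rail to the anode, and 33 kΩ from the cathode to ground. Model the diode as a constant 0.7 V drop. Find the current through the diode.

I ≈ 0.12 mA

The two resistors are in series with the diode, so KVL gives 4.8 = I·0.39 + 0.7 + I·33.
I = (4.8 − 0.7) / (0.39 + 33) kΩ = 4.1 / 33.4 = 0.123 mA.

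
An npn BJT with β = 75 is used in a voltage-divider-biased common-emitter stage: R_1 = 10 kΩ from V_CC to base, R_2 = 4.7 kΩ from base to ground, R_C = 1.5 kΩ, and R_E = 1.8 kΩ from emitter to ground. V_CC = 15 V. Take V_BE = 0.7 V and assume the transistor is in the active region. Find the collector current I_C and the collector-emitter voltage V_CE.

I_C ≈ 2.2 mA, V_CE ≈ 7.7 V

Thevenize the base divider: V_Th = V_CC·R_2/(R_1+R_2) = 15×4.7/14.7 = 4.8 V, R_Th = R_1‖R_2 = 3.2 kΩ.
Base-emitter loop: V_Th = I_B·R_Th + V_BE + (β+1)I_B·R_E, so I_B = (4.8 − 0.7) / (3.2 + 76×1.8) = 0.0293 mA.
I_C = β·I_B = 75×0.0293 = 2.19 mA, and I_E = (β+1)I_B = 2.22 mA.
V_CE = V_CC − I_C·R_C − I_E·R_E = 15 − 2.19×1.5 − 2.22×1.8 = 7.71 V.
V_CE = 7.71 V > 0.2 V confirms active-region operation.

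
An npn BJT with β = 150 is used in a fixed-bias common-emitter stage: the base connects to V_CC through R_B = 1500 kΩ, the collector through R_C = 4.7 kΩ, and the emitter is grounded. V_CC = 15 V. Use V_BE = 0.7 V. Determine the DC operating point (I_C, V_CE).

Base loop: V_CC = I_B·R_B + V_BE, so I_B = (15 − 0.7)/1500 kΩ = 0.00953 mA.
In the active region I_C = β·I_B = 150 × 0.00953 = 1.43 mA.
Collector loop: V_CE = V_CC − I_C·R_C = 15 − 1.43×4.7 = 8.28 V.
Since V_CE = 8.28 V > V_CE(sat) ≈ 0.2 V, the transistor is in the active region as assumed.

I_C ≈ 1.4 mA, V_CE ≈ 8.3 V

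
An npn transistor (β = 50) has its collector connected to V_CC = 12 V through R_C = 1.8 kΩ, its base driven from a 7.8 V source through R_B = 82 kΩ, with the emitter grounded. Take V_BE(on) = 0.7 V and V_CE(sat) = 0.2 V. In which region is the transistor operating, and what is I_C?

Assume active. Base-emitter loop: I_B = (V_BB − V_BE)/R_B = (7.8 − 0.7)/82 = 0.0866 mA.
I_C = β·I_B = 50×0.0866 = 4.33 mA.
V_CE = V_CC − I_C·R_C = 12 − 4.33×1.8 = 4.21 V > V_CE(sat), so the active-region assumption holds.

active; I_C ≈ 4.3 mA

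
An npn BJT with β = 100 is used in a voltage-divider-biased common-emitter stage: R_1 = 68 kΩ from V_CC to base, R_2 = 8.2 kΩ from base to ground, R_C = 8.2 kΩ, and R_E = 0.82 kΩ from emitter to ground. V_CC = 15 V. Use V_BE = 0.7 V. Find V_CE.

Thevenize the base divider: V_Th = V_CC·R_2/(R_1+R_2) = 15×8.2/76.2 = 1.61 V, R_Th = R_1‖R_2 = 7.32 kΩ.
Base-emitter loop: V_Th = I_B·R_Th + V_BE + (β+1)I_B·R_E, so I_B = (1.61 − 0.7) / (7.32 + 101×0.82) = 0.0101 mA.
I_C = β·I_B = 100×0.0101 = 1.01 mA, and I_E = (β+1)I_B = 1.02 mA.
V_CE = V_CC − I_C·R_C − I_E·R_E = 15 − 1.01×8.2 − 1.02×0.82 = 5.84 V.
V_CE = 5.84 V > 0.2 V confirms active-region operation.

V_CE ≈ 5.8 V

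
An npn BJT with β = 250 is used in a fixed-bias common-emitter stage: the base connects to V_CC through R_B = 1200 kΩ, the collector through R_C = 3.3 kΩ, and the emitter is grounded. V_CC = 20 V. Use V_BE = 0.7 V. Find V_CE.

V_CE ≈ 6.7 V

Base loop: V_CC = I_B·R_B + V_BE, so I_B = (20 − 0.7)/1200 kΩ = 0.0161 mA.
In the active region I_C = β·I_B = 250 × 0.0161 = 4.02 mA.
Collector loop: V_CE = V_CC − I_C·R_C = 20 − 4.02×3.3 = 6.73 V.
Since V_CE = 6.73 V > V_CE(sat) ≈ 0.2 V, the transistor is in the active region as assumed.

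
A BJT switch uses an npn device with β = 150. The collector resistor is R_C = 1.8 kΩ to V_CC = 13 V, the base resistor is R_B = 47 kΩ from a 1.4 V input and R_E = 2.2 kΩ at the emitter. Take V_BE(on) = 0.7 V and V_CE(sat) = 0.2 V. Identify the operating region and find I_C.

active; I_C ≈ 0.28 mA

Assume active. Base-emitter loop: I_B = (V_BB − V_BE)/(R_B + (β+1)R_E) = (1.4 − 0.7)/(47 + 151×2.2) = 0.00185 mA.
I_C = β·I_B = 150×0.00185 = 0.277 mA.
V_CE = V_CC − I_C·R_C − I_E·R_E = 13 − 0.277×1.8 − 0.279×2.2 = 11.9 V > V_CE(sat), so the active-region assumption holds.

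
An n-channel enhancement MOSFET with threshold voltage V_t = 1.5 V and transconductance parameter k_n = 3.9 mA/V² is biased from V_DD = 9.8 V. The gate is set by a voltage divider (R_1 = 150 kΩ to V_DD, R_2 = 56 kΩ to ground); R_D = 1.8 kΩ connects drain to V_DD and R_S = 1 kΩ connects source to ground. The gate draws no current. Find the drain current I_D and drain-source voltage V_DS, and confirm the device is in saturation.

V_G = V_DD·R_2/(R_1+R_2) = 9.8×56/206 = 2.66 V.
Assume saturation: I_D = (k_n/2)(V_GS − V_t)² with V_GS = V_G − I_D·R_S = 2.66 − 1·I_D.
Substituting gives 1.95·I_D² − 5.54·I_D + 2.64 = 0, with roots I_D = 0.606 or 2.23 mA.
The root I_D = 2.23 mA gives V_GS = 0.43 V ≤ V_t, so take I_D = 0.606 mA.
Then V_GS = 2.06 V and V_DS = V_DD − I_D(R_D+R_S) = 9.8 − 0.606×2.8 = 8.1 V.
Saturation requires V_DS ≥ V_GS − V_t = 0.558 V; 8.1 ≥ 0.558 ✓.

I_D ≈ 0.61 mA, V_DS ≈ 8.1 V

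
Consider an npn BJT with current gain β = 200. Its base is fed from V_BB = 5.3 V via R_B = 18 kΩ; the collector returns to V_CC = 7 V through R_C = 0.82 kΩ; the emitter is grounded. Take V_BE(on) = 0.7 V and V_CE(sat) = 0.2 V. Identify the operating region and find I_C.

saturation; I_C ≈ 8.3 mA

Assume active: I_B = (5.3 − 0.7)/18 = 0.256 mA, giving I_C = β·I_B = 51.1 mA.
But then V_CE = 7 − 51.1×0.82 = -34.9 V < V_CE(sat) = 0.2 V — impossible in the active region.
So the transistor is saturated. With V_CE = 0.2 V, I_C = (V_CC − 0.2)/R_C = 6.8/0.82 = 8.29 mA.
Check: β·I_B = 51.1 mA > I_C = 8.29 mA, confirming saturation.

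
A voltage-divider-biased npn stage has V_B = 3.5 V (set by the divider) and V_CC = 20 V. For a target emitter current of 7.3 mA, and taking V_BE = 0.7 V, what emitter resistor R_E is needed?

R_E ≈ 0.38 kΩ

V_E = V_B − V_BE = 3.5 − 0.7 = 2.8 V.
R_E = V_E / I_E = 2.8 / 7.3 = 0.384 kΩ.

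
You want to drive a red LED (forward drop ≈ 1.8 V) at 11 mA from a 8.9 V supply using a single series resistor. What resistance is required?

R ≈ 0.65 kΩ

The resistor drops V_S − V_D = 8.9 − 1.8 = 7.1 V at 11 mA.
R = 7.1 V / 11 mA = 0.645 kΩ.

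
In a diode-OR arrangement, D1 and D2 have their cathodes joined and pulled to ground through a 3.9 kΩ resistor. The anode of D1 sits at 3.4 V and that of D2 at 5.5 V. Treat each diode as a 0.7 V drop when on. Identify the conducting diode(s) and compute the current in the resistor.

Only D2 conducts; I_R ≈ 1.2 mA

Assume both conduct. Then node N would need to be at both 3.4−0.7 = 2.7 V and 5.5−0.7 = 4.8 V, which is impossible.
Assume only D2 conducts: V_N = 5.5 − 0.7 = 4.8 V, so I_R = 4.8/3.9 = 1.23 mA.
Check D1: its anode-to-cathode voltage is 3.4 − 4.8 = -1.4 V < 0.7 V, so it is off. The assumption is consistent.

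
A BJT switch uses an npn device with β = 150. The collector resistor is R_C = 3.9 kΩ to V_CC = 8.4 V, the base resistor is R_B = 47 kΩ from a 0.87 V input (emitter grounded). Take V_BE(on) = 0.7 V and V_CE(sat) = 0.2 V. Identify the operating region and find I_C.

active; I_C ≈ 0.54 mA

Assume active. Base-emitter loop: I_B = (V_BB − V_BE)/R_B = (0.87 − 0.7)/47 = 0.00362 mA.
I_C = β·I_B = 150×0.00362 = 0.543 mA.
V_CE = V_CC − I_C·R_C = 8.4 − 0.543×3.9 = 6.28 V > V_CE(sat), so the active-region assumption holds.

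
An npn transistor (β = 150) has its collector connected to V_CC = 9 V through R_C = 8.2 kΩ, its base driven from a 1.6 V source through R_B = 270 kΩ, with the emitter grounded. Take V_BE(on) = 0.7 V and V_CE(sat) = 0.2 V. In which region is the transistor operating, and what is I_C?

active; I_C ≈ 0.5 mA

Assume active. Base-emitter loop: I_B = (V_BB − V_BE)/R_B = (1.6 − 0.7)/270 = 0.00333 mA.
I_C = β·I_B = 150×0.00333 = 0.5 mA.
V_CE = V_CC − I_C·R_C = 9 − 0.5×8.2 = 4.9 V > V_CE(sat), so the active-region assumption holds.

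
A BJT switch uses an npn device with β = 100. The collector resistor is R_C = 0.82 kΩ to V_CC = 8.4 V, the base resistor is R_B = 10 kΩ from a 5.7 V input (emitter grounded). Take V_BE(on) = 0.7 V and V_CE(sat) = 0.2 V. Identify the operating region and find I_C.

saturation; I_C ≈ 10 mA

Assume active: I_B = (5.7 − 0.7)/10 = 0.5 mA, giving I_C = β·I_B = 50 mA.
But then V_CE = 8.4 − 50×0.82 = -32.6 V < V_CE(sat) = 0.2 V — impossible in the active region.
So the transistor is saturated. With V_CE = 0.2 V, I_C = (V_CC − 0.2)/R_C = 8.2/0.82 = 10 mA.
Check: β·I_B = 50 mA > I_C = 10 mA, confirming saturation.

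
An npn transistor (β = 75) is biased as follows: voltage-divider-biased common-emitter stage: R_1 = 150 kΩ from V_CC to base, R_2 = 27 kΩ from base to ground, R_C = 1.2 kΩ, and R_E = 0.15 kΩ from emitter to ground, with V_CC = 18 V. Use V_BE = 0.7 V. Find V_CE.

V_CE ≈ 12 V

Thevenize the base divider: V_Th = V_CC·R_2/(R_1+R_2) = 18×27/177 = 2.75 V, R_Th = R_1‖R_2 = 22.9 kΩ.
Base-emitter loop: V_Th = I_B·R_Th + V_BE + (β+1)I_B·R_E, so I_B = (2.75 − 0.7) / (22.9 + 76×0.15) = 0.0597 mA.
I_C = β·I_B = 75×0.0597 = 4.48 mA, and I_E = (β+1)I_B = 4.54 mA.
V_CE = V_CC − I_C·R_C − I_E·R_E = 18 − 4.48×1.2 − 4.54×0.15 = 11.9 V.
V_CE = 11.9 V > 0.2 V confirms active-region operation.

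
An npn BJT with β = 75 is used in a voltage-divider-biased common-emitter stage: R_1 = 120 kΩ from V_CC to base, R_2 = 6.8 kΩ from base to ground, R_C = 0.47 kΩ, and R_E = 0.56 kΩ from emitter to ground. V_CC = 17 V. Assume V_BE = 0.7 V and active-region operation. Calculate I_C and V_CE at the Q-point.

I_C ≈ 0.32 mA, V_CE ≈ 17 V

Thevenize the base divider: V_Th = V_CC·R_2/(R_1+R_2) = 17×6.8/127 = 0.912 V, R_Th = R_1‖R_2 = 6.44 kΩ.
Base-emitter loop: V_Th = I_B·R_Th + V_BE + (β+1)I_B·R_E, so I_B = (0.912 − 0.7) / (6.44 + 76×0.56) = 0.00432 mA.
I_C = β·I_B = 75×0.00432 = 0.324 mA, and I_E = (β+1)I_B = 0.328 mA.
V_CE = V_CC − I_C·R_C − I_E·R_E = 17 − 0.324×0.47 − 0.328×0.56 = 16.7 V.
V_CE = 16.7 V > 0.2 V confirms active-region operation.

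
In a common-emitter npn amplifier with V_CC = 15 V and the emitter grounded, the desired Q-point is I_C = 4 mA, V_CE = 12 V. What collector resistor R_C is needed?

R_C ≈ 0.75 kΩ

Collector loop: V_CC = I_C·R_C + V_CE.
R_C = (V_CC − V_CE)/I_C = (15 − 12)/4 = 0.75 kΩ.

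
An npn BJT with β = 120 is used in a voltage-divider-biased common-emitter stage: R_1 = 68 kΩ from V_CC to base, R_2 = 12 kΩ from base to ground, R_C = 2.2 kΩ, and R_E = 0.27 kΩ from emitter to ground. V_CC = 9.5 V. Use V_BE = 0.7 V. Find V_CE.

Thevenize the base divider: V_Th = V_CC·R_2/(R_1+R_2) = 9.5×12/80 = 1.43 V, R_Th = R_1‖R_2 = 10.2 kΩ.
Base-emitter loop: V_Th = I_B·R_Th + V_BE + (β+1)I_B·R_E, so I_B = (1.43 − 0.7) / (10.2 + 121×0.27) = 0.0169 mA.
I_C = β·I_B = 120×0.0169 = 2.03 mA, and I_E = (β+1)I_B = 2.05 mA.
V_CE = V_CC − I_C·R_C − I_E·R_E = 9.5 − 2.03×2.2 − 2.05×0.27 = 4.48 V.
V_CE = 4.48 V > 0.2 V confirms active-region operation.

V_CE ≈ 4.5 V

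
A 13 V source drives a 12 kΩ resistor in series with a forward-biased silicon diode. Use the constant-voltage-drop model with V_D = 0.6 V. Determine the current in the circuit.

KVL around the loop: 13 = V_D + I·R = 0.6 + I × 12 kΩ.
So I = (13 − 0.6) / 12 kΩ = 12.4 / 12 = 1.03 mA.

I ≈ 1 mA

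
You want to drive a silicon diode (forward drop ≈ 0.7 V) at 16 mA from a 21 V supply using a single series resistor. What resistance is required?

R ≈ 1.3 kΩ

The resistor drops V_S − V_D = 21 − 0.7 = 20.3 V at 16 mA.
R = 20.3 V / 16 mA = 1.27 kΩ.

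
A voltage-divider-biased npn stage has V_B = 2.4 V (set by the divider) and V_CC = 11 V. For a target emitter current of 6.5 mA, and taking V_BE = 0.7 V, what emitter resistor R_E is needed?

V_E = V_B − V_BE = 2.4 − 0.7 = 1.7 V.
R_E = V_E / I_E = 1.7 / 6.5 = 0.262 kΩ.

R_E ≈ 0.26 kΩ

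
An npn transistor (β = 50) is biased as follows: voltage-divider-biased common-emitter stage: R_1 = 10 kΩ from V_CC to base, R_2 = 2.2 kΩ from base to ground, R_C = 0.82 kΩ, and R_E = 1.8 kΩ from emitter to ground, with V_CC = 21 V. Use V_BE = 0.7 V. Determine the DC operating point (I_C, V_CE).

I_C ≈ 1.6 mA, V_CE ≈ 17 V

Thevenize the base divider: V_Th = V_CC·R_2/(R_1+R_2) = 21×2.2/12.2 = 3.79 V, R_Th = R_1‖R_2 = 1.8 kΩ.
Base-emitter loop: V_Th = I_B·R_Th + V_BE + (β+1)I_B·R_E, so I_B = (3.79 − 0.7) / (1.8 + 51×1.8) = 0.033 mA.
I_C = β·I_B = 50×0.033 = 1.65 mA, and I_E = (β+1)I_B = 1.68 mA.
V_CE = V_CC − I_C·R_C − I_E·R_E = 21 − 1.65×0.82 − 1.68×1.8 = 16.6 V.
V_CE = 16.6 V > 0.2 V confirms active-region operation.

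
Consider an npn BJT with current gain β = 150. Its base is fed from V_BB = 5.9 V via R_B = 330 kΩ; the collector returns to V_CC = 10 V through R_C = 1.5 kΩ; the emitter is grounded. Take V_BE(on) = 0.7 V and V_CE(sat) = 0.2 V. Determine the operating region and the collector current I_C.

Assume active. Base-emitter loop: I_B = (V_BB − V_BE)/R_B = (5.9 − 0.7)/330 = 0.0158 mA.
I_C = β·I_B = 150×0.0158 = 2.36 mA.
V_CE = V_CC − I_C·R_C = 10 − 2.36×1.5 = 6.45 V > V_CE(sat), so the active-region assumption holds.

active; I_C ≈ 2.4 mA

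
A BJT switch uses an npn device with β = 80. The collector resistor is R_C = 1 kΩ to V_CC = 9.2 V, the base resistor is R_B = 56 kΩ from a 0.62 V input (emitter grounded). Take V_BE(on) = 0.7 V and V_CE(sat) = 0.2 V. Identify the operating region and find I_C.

V_BB = 0.62 V ≤ V_BE(on) = 0.7 V, so the base-emitter junction is not forward biased.
The transistor is in cutoff: I_B = I_C = 0.

cutoff; I_C ≈ 0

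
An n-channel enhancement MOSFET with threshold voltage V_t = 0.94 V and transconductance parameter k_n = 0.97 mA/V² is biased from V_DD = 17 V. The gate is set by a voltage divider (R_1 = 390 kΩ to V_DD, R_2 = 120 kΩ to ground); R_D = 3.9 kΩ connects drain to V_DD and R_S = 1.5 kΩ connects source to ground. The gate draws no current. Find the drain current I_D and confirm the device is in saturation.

I_D ≈ 1.1 mA

V_G = V_DD·R_2/(R_1+R_2) = 17×120/510 = 4 V.
Assume saturation: I_D = (k_n/2)(V_GS − V_t)² with V_GS = V_G − I_D·R_S = 4 − 1.5·I_D.
Substituting gives 1.09·I_D² − 5.45·I_D + 4.54 = 0, with roots I_D = 1.06 or 3.94 mA.
The root I_D = 3.94 mA gives V_GS = -1.91 V ≤ V_t, so take I_D = 1.06 mA.
Then V_GS = 2.42 V and V_DS = V_DD − I_D(R_D+R_S) = 17 − 1.06×5.4 = 11.3 V.
Saturation requires V_DS ≥ V_GS − V_t = 1.48 V; 11.3 ≥ 1.48 ✓.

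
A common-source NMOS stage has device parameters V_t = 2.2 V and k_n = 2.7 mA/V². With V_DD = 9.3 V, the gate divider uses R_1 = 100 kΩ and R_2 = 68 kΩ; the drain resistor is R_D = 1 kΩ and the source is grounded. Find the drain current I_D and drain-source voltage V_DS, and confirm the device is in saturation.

I_D ≈ 3.3 mA, V_DS ≈ 6 V

V_G = V_DD·R_2/(R_1+R_2) = 9.3×68/168 = 3.76 V. With the source grounded, V_GS = V_G = 3.76 V.
Assume saturation: I_D = (k_n/2)(V_GS − V_t)² = (2.7/2)×(3.76 − 2.2)² = 1.35×1.56² = 3.3 mA.
V_DS = V_DD − I_D·R_D = 9.3 − 3.3×1 = 6 V.
Saturation requires V_DS ≥ V_GS − V_t = 1.56 V; 6 ≥ 1.56 ✓.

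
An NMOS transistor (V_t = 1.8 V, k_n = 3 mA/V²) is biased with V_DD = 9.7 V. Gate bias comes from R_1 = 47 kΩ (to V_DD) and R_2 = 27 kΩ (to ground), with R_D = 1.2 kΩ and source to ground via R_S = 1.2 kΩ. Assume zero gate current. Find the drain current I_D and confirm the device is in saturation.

V_G = V_DD·R_2/(R_1+R_2) = 9.7×27/74 = 3.54 V.
Assume saturation: I_D = (k_n/2)(V_GS − V_t)² with V_GS = V_G − I_D·R_S = 3.54 − 1.2·I_D.
Substituting gives 2.16·I_D² − 7.26·I_D + 4.54 = 0, with roots I_D = 0.83 or 2.53 mA.
The root I_D = 2.53 mA gives V_GS = 0.501 V ≤ V_t, so take I_D = 0.83 mA.
Then V_GS = 2.54 V and V_DS = V_DD − I_D(R_D+R_S) = 9.7 − 0.83×2.4 = 7.71 V.
Saturation requires V_DS ≥ V_GS − V_t = 0.744 V; 7.71 ≥ 0.744 ✓.

I_D ≈ 0.83 mA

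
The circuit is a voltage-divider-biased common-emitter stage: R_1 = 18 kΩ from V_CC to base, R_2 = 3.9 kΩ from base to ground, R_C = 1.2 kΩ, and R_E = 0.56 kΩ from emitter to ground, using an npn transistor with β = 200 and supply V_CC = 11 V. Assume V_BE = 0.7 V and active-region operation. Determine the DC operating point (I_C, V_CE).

I_C ≈ 2.2 mA, V_CE ≈ 7.2 V

Thevenize the base divider: V_Th = V_CC·R_2/(R_1+R_2) = 11×3.9/21.9 = 1.96 V, R_Th = R_1‖R_2 = 3.21 kΩ.
Base-emitter loop: V_Th = I_B·R_Th + V_BE + (β+1)I_B·R_E, so I_B = (1.96 − 0.7) / (3.21 + 201×0.56) = 0.0109 mA.
I_C = β·I_B = 200×0.0109 = 2.17 mA, and I_E = (β+1)I_B = 2.19 mA.
V_CE = V_CC − I_C·R_C − I_E·R_E = 11 − 2.17×1.2 − 2.19×0.56 = 7.17 V.
V_CE = 7.17 V > 0.2 V confirms active-region operation.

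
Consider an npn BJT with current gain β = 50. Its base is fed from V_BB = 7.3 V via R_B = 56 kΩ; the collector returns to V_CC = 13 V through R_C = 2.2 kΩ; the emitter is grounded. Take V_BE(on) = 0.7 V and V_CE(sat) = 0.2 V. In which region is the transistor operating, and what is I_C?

saturation; I_C ≈ 5.8 mA

Assume active: I_B = (7.3 − 0.7)/56 = 0.118 mA, giving I_C = β·I_B = 5.89 mA.
But then V_CE = 13 − 5.89×2.2 = 0.0357 V < V_CE(sat) = 0.2 V — impossible in the active region.
So the transistor is saturated. With V_CE = 0.2 V, I_C = (V_CC − 0.2)/R_C = 12.8/2.2 = 5.82 mA.
Check: β·I_B = 5.89 mA > I_C = 5.82 mA, confirming saturation.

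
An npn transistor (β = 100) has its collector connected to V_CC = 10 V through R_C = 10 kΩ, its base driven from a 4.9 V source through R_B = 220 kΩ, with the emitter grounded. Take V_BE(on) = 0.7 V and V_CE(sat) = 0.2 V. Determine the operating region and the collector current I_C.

Assume active: I_B = (4.9 − 0.7)/220 = 0.0191 mA, giving I_C = β·I_B = 1.91 mA.
But then V_CE = 10 − 1.91×10 = -9.09 V < V_CE(sat) = 0.2 V — impossible in the active region.
So the transistor is saturated. With V_CE = 0.2 V, I_C = (V_CC − 0.2)/R_C = 9.8/10 = 0.98 mA.
Check: β·I_B = 1.91 mA > I_C = 0.98 mA, confirming saturation.

saturation; I_C ≈ 0.98 mA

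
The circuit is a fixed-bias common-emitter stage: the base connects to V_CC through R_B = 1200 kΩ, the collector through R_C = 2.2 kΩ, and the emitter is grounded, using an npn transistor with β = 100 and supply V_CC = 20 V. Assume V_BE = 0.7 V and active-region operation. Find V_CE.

Base loop: V_CC = I_B·R_B + V_BE, so I_B = (20 − 0.7)/1200 kΩ = 0.0161 mA.
In the active region I_C = β·I_B = 100 × 0.0161 = 1.61 mA.
Collector loop: V_CE = V_CC − I_C·R_C = 20 − 1.61×2.2 = 16.5 V.
Since V_CE = 16.5 V > V_CE(sat) ≈ 0.2 V, the transistor is in the active region as assumed.

V_CE ≈ 16 V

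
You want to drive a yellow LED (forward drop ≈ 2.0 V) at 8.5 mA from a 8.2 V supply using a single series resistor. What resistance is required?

R ≈ 0.73 kΩ

The resistor drops V_S − V_D = 8.2 − 2.0 = 6.2 V at 8.5 mA.
R = 6.2 V / 8.5 mA = 0.729 kΩ.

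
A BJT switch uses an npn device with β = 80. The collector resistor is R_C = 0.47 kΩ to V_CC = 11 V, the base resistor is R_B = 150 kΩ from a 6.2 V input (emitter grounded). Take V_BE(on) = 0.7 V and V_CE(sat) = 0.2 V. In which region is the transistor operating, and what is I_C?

Assume active. Base-emitter loop: I_B = (V_BB − V_BE)/R_B = (6.2 − 0.7)/150 = 0.0367 mA.
I_C = β·I_B = 80×0.0367 = 2.93 mA.
V_CE = V_CC − I_C·R_C = 11 − 2.93×0.47 = 9.62 V > V_CE(sat), so the active-region assumption holds.

active; I_C ≈ 2.9 mA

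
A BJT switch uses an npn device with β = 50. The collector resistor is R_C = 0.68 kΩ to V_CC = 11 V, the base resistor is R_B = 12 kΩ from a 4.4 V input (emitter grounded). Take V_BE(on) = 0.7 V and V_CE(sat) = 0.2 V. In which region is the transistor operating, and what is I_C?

active; I_C ≈ 15 mA

Assume active. Base-emitter loop: I_B = (V_BB − V_BE)/R_B = (4.4 − 0.7)/12 = 0.308 mA.
I_C = β·I_B = 50×0.308 = 15.4 mA.
V_CE = V_CC − I_C·R_C = 11 − 15.4×0.68 = 0.517 V > V_CE(sat), so the active-region assumption holds.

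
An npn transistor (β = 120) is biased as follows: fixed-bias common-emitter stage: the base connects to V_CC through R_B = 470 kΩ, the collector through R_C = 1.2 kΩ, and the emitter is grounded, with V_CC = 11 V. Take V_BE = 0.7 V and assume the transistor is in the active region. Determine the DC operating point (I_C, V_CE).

Base loop: V_CC = I_B·R_B + V_BE, so I_B = (11 − 0.7)/470 kΩ = 0.0219 mA.
In the active region I_C = β·I_B = 120 × 0.0219 = 2.63 mA.
Collector loop: V_CE = V_CC − I_C·R_C = 11 − 2.63×1.2 = 7.84 V.
Since V_CE = 7.84 V > V_CE(sat) ≈ 0.2 V, the transistor is in the active region as assumed.

I_C ≈ 2.6 mA, V_CE ≈ 7.8 V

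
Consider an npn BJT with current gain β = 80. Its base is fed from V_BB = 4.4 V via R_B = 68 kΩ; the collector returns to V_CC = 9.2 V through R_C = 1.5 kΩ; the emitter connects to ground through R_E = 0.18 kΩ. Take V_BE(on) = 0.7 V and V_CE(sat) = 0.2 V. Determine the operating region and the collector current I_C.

active; I_C ≈ 3.6 mA

Assume active. Base-emitter loop: I_B = (V_BB − V_BE)/(R_B + (β+1)R_E) = (4.4 − 0.7)/(68 + 81×0.18) = 0.0448 mA.
I_C = β·I_B = 80×0.0448 = 3.58 mA.
V_CE = V_CC − I_C·R_C − I_E·R_E = 9.2 − 3.58×1.5 − 3.63×0.18 = 3.17 V > V_CE(sat), so the active-region assumption holds.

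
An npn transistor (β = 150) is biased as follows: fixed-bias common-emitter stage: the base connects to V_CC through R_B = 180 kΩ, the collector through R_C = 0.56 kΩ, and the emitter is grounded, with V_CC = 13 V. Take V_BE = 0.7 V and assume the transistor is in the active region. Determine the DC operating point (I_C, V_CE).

I_C ≈ 10 mA, V_CE ≈ 7.3 V

Base loop: V_CC = I_B·R_B + V_BE, so I_B = (13 − 0.7)/180 kΩ = 0.0683 mA.
In the active region I_C = β·I_B = 150 × 0.0683 = 10.3 mA.
Collector loop: V_CE = V_CC − I_C·R_C = 13 − 10.3×0.56 = 7.26 V.
Since V_CE = 7.26 V > V_CE(sat) ≈ 0.2 V, the transistor is in the active region as assumed.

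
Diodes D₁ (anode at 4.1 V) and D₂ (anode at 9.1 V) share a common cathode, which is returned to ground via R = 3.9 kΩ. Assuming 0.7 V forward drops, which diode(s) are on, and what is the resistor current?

Only D₂ conducts; I_R ≈ 2.2 mA

Assume both conduct. Then node N would need to be at both 4.1−0.7 = 3.4 V and 9.1−0.7 = 8.4 V, which is impossible.
Assume only D₂ conducts: V_N = 9.1 − 0.7 = 8.4 V, so I_R = 8.4/3.9 = 2.15 mA.
Check D₁: its anode-to-cathode voltage is 4.1 − 8.4 = -4.3 V < 0.7 V, so it is off. The assumption is consistent.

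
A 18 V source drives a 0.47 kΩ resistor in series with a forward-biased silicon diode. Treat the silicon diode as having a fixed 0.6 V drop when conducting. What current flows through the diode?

KVL around the loop: 18 = V_D + I·R = 0.6 + I × 0.47 kΩ.
So I = (18 − 0.6) / 0.47 kΩ = 17.4 / 0.47 = 37 mA.

I ≈ 37 mA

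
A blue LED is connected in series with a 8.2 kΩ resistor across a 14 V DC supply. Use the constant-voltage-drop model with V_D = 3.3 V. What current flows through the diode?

I ≈ 1.3 mA

KVL around the loop: 14 = V_D + I·R = 3.3 + I × 8.2 kΩ.
So I = (14 − 3.3) / 8.2 kΩ = 10.7 / 8.2 = 1.3 mA.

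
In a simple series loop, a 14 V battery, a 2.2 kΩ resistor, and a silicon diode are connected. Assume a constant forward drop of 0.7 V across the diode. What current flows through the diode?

KVL around the loop: 14 = V_D + I·R = 0.7 + I × 2.2 kΩ.
So I = (14 − 0.7) / 2.2 kΩ = 13.3 / 2.2 = 6.05 mA.

I ≈ 6 mA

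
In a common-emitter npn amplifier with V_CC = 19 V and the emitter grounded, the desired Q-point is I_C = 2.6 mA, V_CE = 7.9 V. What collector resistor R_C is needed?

R_C ≈ 4.3 kΩ

Collector loop: V_CC = I_C·R_C + V_CE.
R_C = (V_CC − V_CE)/I_C = (19 − 7.9)/2.6 = 4.27 kΩ.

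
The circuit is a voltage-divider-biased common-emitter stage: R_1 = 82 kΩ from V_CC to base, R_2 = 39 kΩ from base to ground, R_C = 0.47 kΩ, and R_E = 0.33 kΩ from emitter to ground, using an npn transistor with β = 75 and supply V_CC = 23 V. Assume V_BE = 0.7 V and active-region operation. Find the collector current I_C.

I_C ≈ 9.8 mA

Thevenize the base divider: V_Th = V_CC·R_2/(R_1+R_2) = 23×39/121 = 7.41 V, R_Th = R_1‖R_2 = 26.4 kΩ.
Base-emitter loop: V_Th = I_B·R_Th + V_BE + (β+1)I_B·R_E, so I_B = (7.41 − 0.7) / (26.4 + 76×0.33) = 0.13 mA.
I_C = β·I_B = 75×0.13 = 9.77 mA, and I_E = (β+1)I_B = 9.91 mA.
V_CE = V_CC − I_C·R_C − I_E·R_E = 23 − 9.77×0.47 − 9.91×0.33 = 15.1 V.
V_CE = 15.1 V > 0.2 V confirms active-region operation.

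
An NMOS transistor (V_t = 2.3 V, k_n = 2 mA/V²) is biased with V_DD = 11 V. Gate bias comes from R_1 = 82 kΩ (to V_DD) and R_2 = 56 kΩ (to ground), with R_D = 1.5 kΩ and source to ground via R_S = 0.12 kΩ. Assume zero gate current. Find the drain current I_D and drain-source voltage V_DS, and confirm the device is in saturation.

I_D ≈ 3.2 mA, V_DS ≈ 5.9 V

V_G = V_DD·R_2/(R_1+R_2) = 11×56/138 = 4.46 V.
Assume saturation: I_D = (k_n/2)(V_GS − V_t)² with V_GS = V_G − I_D·R_S = 4.46 − 0.12·I_D.
Substituting gives 0.0144·I_D² − 1.52·I_D + 4.68 = 0, with roots I_D = 3.18 or 102 mA.
The root I_D = 102 mA gives V_GS = -7.82 V ≤ V_t, so take I_D = 3.18 mA.
Then V_GS = 4.08 V and V_DS = V_DD − I_D(R_D+R_S) = 11 − 3.18×1.62 = 5.85 V.
Saturation requires V_DS ≥ V_GS − V_t = 1.78 V; 5.85 ≥ 1.78 ✓.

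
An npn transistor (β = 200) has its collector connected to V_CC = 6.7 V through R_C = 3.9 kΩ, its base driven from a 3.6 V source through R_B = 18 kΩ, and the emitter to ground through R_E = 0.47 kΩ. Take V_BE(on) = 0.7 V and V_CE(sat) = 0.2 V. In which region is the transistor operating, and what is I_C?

saturation; I_C ≈ 1.5 mA

Assume active: I_B = (3.6 − 0.7)/(18 + 201×0.47) = 0.0258 mA, I_C = β·I_B = 5.16 mA.
Then V_CE = 6.7 − 5.16×3.9 − 5.18×0.47 = -15.8 V < 0.2 V — the active assumption fails.
Re-solve with V_CE = 0.2 V. KCL at the emitter: V_E/R_E = (V_BB−0.7−V_E)/R_B + (V_CC−0.2−V_E)/R_C, giving V_E = 0.749 V.
I_C = (V_CC − 0.2 − V_E)/R_C = (6.5 − 0.749)/3.9 = 1.47 mA.
Check: I_B = (2.9 − 0.749)/18 = 0.119 mA, and β·I_B = 23.9 mA > I_C, confirming saturation.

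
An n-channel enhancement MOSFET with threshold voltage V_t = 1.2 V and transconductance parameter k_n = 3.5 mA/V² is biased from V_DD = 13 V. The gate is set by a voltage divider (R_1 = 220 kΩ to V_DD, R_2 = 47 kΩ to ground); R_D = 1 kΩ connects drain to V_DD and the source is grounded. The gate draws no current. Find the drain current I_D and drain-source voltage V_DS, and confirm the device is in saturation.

V_G = V_DD·R_2/(R_1+R_2) = 13×47/267 = 2.29 V. With the source grounded, V_GS = V_G = 2.29 V.
Assume saturation: I_D = (k_n/2)(V_GS − V_t)² = (3.5/2)×(2.29 − 1.2)² = 1.75×1.09² = 2.07 mA.
V_DS = V_DD − I_D·R_D = 13 − 2.07×1 = 10.9 V.
Saturation requires V_DS ≥ V_GS − V_t = 1.09 V; 10.9 ≥ 1.09 ✓.

I_D ≈ 2.1 mA, V_DS ≈ 11 V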